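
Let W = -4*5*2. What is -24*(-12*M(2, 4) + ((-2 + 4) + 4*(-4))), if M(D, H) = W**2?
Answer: 461136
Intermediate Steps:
W = -40 (W = -20*2 = -40)
M(D, H) = 1600 (M(D, H) = (-40)**2 = 1600)
-24*(-12*M(2, 4) + ((-2 + 4) + 4*(-4))) = -24*(-12*1600 + ((-2 + 4) + 4*(-4))) = -24*(-19200 + (2 - 16)) = -24*(-19200 - 14) = -24*(-19214) = 461136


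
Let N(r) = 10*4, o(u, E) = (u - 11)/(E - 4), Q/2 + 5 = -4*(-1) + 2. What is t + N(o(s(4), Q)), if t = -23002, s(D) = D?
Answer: -22962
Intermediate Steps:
Q = 2 (Q = -10 + 2*(-4*(-1) + 2) = -10 + 2*(4 + 2) = -10 + 2*6 = -10 + 12 = 2)
o(u, E) = (-11 + u)/(-4 + E)
N(r) = 40
t + N(o(s(4), Q)) = -23002 + 40 = -22962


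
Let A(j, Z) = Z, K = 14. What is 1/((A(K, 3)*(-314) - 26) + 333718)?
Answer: 1/332750 ≈ 3.0053e-6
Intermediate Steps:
1/((A(K, 3)*(-314) - 26) + 333718) = 1/((3*(-314) - 26) + 333718) = 1/((-942 - 26) + 333718) = 1/(-968 + 333718) = 1/332750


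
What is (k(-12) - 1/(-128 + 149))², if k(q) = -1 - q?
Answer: 52900/441 ≈ 119.95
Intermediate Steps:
(k(-12) - 1/(-128 + 149))² = ((-1 - 1*(-12)) - 1/(-128 + 149))² = ((-1 + 12) - 1/21)² = (11 - 1*1/21)² = (11 - 1/21)² = (230/21)² = 52900/441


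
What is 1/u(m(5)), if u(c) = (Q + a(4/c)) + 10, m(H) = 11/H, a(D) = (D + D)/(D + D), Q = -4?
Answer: ⅐ ≈ 0.14286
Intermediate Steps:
a(D) = 1 (a(D) = (2*D)/((2*D)) = (2*D)*(1/(2*D)) = 1)
u(c) = 7 (u(c) = (-4 + 1) + 10 = -3 + 10 = 7)
1/u(m(5)) = 1/7 = ⅐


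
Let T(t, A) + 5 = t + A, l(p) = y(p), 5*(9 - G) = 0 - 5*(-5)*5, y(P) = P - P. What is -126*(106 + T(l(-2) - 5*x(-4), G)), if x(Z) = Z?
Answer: -13230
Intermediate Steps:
y(P) = 0
G = -16 (G = 9 - (0 - 5*(-5)*5)/5 = 9 - (0 - (-25)*5)/5 = 9 - (0 - 1*(-125))/5 = 9 - (0 + 125)/5 = 9 - ⅕*125 = 9 - 25 = -16)
l(p) = 0
T(t, A) = -5 + A + t (T(t, A) = -5 + (t + A) = -5 + (A + t) = -5 + A + t)
-126*(106 + T(l(-2) - 5*x(-4), G)) = -126*(106 + (-5 - 16 + (0 - 5*(-4)))) = -126*(106 + (-5 - 16 + (0 + 20))) = -126*(106 + (-5 - 16 + 20)) = -126*(106 - 1) = -126*105 = -13230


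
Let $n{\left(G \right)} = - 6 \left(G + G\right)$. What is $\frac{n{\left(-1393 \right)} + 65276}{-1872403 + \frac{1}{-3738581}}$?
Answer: $- \frac{38316716669}{875016285018} \approx -0.04379$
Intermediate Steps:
$n{\left(G \right)} = - 12 G$ ($n{\left(G \right)} = - 6 \cdot 2 G = - 12 G$)
$\frac{n{\left(-1393 \right)} + 65276}{-1872403 + \frac{1}{-3738581}} = \frac{\left(-12\right) \left(-1393\right) + 65276}{-1872403 + \frac{1}{-3738581}} = \frac{16716 + 65276}{-1872403 - \frac{1}{3738581}} = \frac{81992}{- \frac{7000130280144}{3738581}} = 81992 \left(- \frac{3738581}{7000130280144}\right) = - \frac{38316716669}{875016285018}$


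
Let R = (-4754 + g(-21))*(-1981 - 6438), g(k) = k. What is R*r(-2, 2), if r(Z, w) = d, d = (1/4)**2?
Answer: 40200725/16 ≈ 2.5125e+6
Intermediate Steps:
d = 1/16 (d = (1/4)**2 = 1/16 ≈ 0.062500)
r(Z, w) = 1/16
R = 40200725 (R = (-4754 - 21)*(-1981 - 6438) = -4775*(-8419) = 40200725)
R*r(-2, 2) = 40200725*(1/16) = 40200725/16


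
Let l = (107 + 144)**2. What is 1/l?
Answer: 1/63001 ≈ 1.5873e-5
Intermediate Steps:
l = 63001 (l = 251**2 = 63001)
1/l = 1/63001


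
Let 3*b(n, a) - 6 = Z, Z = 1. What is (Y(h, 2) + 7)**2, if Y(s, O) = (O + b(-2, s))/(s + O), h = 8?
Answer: 49729/900 ≈ 55.254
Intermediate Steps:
b(n, a) = 7/3 (b(n, a) = 2 + (1/3)*1 = 2 + 1/3 = 7/3)
Y(s, O) = (7/3 + O)/(O + s) (Y(s, O) = (O + 7/3)/(s + O) = (7/3 + O)/(O + s))
(Y(h, 2) + 7)**2 = ((7/3 + 2)/(2 + 8) + 7)**2 = ((13/3)/10 + 7)**2 = ((1/10)*(13/3) + 7)**2 = (13/30 + 7)**2 = (223/30)**2 = 49729/900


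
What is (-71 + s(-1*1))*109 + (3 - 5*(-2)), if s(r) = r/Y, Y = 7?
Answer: -54191/7 ≈ -7741.6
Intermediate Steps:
s(r) = r/7
(-71 + s(-1*1))*109 + (3 - 5*(-2)) = (-71 + (-1*1)/7)*109 + (3 - 5*(-2)) = (-71 + (⅐)*(-1))*109 + (3 + 10) = (-71 - ⅐)*109 + 13 = -498/7*109 + 13 = -54282/7 + 13 = -54191/7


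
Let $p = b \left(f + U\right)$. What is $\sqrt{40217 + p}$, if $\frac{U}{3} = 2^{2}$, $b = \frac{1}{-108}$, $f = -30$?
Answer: $\frac{\sqrt{1447818}}{6} \approx 200.54$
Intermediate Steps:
$b = - \frac{1}{108} \approx -0.0092593$
$U = 12$ ($U = 3 \cdot 2^{2} = 3 \cdot 4 = 12$)
$p = \frac{1}{6}$ ($p = - \frac{-30 + 12}{108} = \left(- \frac{1}{108}\right) \left(-18\right) = \frac{1}{6} \approx 0.16667$)
$\sqrt{40217 + p} = \sqrt{40217 + \frac{1}{6}} = \sqrt{\frac{241303}{6}} = \frac{\sqrt{1447818}}{6}$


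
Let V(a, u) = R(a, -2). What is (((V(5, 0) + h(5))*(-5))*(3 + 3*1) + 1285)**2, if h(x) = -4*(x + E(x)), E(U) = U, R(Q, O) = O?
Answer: 6477025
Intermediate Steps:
h(x) = -8*x (h(x) = -4*(x + x) = -8*x)
V(a, u) = -2
(((V(5, 0) + h(5))*(-5))*(3 + 3*1) + 1285)**2 = (((-2 - 8*5)*(-5))*(3 + 3*1) + 1285)**2 = (((-2 - 40)*(-5))*(3 + 3) + 1285)**2 = (-42*(-5)*6 + 1285)**2 = (210*6 + 1285)**2 = (1260 + 1285)**2 = 2545**2 = 6477025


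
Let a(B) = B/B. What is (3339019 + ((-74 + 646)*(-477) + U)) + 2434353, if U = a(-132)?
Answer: 5500529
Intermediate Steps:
a(B) = 1
U = 1
(3339019 + ((-74 + 646)*(-477) + U)) + 2434353 = (3339019 + ((-74 + 646)*(-477) + 1)) + 2434353 = (3339019 + (572*(-477) + 1)) + 2434353 = (3339019 + (-272844 + 1)) + 2434353 = (3339019 - 272843) + 2434353 = 3066176 + 2434353 = 5500529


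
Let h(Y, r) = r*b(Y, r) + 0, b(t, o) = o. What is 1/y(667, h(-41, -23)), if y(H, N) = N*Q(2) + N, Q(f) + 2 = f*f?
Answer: 1/1587 ≈ 0.00063012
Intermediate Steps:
Q(f) = -2 + f**2 (Q(f) = -2 + f*f = -2 + f**2)
h(Y, r) = r**2 (h(Y, r) = r*r + 0 = r**2 + 0 = r**2)
y(H, N) = 3*N (y(H, N) = N*(-2 + 2**2) + N = N*(-2 + 4) + N = N*2 + N = 2*N + N = 3*N)
1/y(667, h(-41, -23)) = 1/(3*(-23)**2) = 1/(3*529) = 1/1587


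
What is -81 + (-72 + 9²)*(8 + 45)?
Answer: 396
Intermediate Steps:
-81 + (-72 + 9²)*(8 + 45) = -81 + (-72 + 81)*53 = -81 + 9*53 = -81 + 477 = 396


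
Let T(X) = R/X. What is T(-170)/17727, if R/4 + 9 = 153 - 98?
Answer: -92/1506795 ≈ -6.1057e-5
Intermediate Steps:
R = 184 (R = -36 + 4*(153 - 98) = -36 + 4*55 = -36 + 220 = 184)
T(X) = 184/X
T(-170)/17727 = (184/(-170))/17727 = (184*(-1/170))*(1/17727) = -92/85*1/17727 = -92/1506795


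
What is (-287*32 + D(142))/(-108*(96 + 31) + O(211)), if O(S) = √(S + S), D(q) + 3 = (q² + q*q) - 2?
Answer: -213551262/94064117 - 31139*√422/188128234 ≈ -2.2737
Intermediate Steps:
D(q) = -5 + 2*q² (D(q) = -3 + ((q² + q*q) - 2) = -3 + ((q² + q²) - 2) = -3 + (2*q² - 2) = -3 + (-2 + 2*q²) = -5 + 2*q²)
O(S) = √2*√S (O(S) = √(2*S) = √2*√S)
(-287*32 + D(142))/(-108*(96 + 31) + O(211)) = (-287*32 + (-5 + 2*142²))/(-108*(96 + 31) + √2*√211) = (-9184 + (-5 + 2*20164))/(-108*127 + √422) = (-9184 + (-5 + 40328))/(-13716 + √422) = (-9184 + 40323)/(-13716 + √422) = 31139/(-13716 + √422)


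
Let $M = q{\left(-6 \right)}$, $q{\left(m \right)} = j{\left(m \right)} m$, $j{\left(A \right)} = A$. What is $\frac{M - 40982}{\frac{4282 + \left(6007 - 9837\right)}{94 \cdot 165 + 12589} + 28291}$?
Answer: $- \frac{1150541654}{794949261} \approx -1.4473$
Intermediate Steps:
$q{\left(m \right)} = m^{2}$ ($q{\left(m \right)} = m m = m^{2}$)
$M = 36$ ($M = \left(-6\right)^{2} = 36$)
$\frac{M - 40982}{\frac{4282 + \left(6007 - 9837\right)}{94 \cdot 165 + 12589} + 28291} = \frac{36 - 40982}{\frac{4282 + \left(6007 - 9837\right)}{94 \cdot 165 + 12589} + 28291} = - \frac{40946}{\frac{4282 + \left(6007 - 9837\right)}{15510 + 12589} + 28291} = - \frac{40946}{\frac{4282 - 3830}{28099} + 28291} = - \frac{40946}{452 \cdot \frac{1}{28099} + 28291} = - \frac{40946}{\frac{452}{28099} + 28291} = - \frac{40946}{\frac{794949261}{28099}} = \left(-40946\right) \frac{28099}{794949261} = - \frac{1150541654}{794949261}$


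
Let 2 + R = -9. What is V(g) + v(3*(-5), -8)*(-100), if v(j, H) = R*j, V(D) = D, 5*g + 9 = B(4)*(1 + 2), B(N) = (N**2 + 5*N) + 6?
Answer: -82383/5 ≈ -16477.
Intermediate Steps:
R = -11 (R = -2 - 9 = -11)
B(N) = 6 + N**2 + 5*N
g = 117/5 (g = -9/5 + ((6 + 4**2 + 5*4)*(1 + 2))/5 = -9/5 + ((6 + 16 + 20)*3)/5 = -9/5 + (42*3)/5 = -9/5 + (1/5)*126 = -9/5 + 126/5 = 117/5 ≈ 23.400)
v(j, H) = -11*j
V(g) + v(3*(-5), -8)*(-100) = 117/5 - 33*(-5)*(-100) = 117/5 - 11*(-15)*(-100) = 117/5 + 165*(-100) = 117/5 - 16500 = -82383/5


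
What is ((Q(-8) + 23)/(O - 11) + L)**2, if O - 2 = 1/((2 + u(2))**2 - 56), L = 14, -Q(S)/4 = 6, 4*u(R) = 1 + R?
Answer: 9731625201/48874081 ≈ 199.12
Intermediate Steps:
u(R) = 1/4 + R/4 (u(R) = (1 + R)/4 = 1/4 + R/4)
Q(S) = -24 (Q(S) = -4*6 = -24)
O = 1534/775 (O = 2 + 1/((2 + (1/4 + (1/4)*2))**2 - 56) = 2 + 1/((2 + (1/4 + 1/2))**2 - 56) = 2 + 1/((2 + 3/4)**2 - 56) = 2 + 1/((11/4)**2 - 56) = 2 + 1/(121/16 - 56) = 2 + 1/(-775/16) = 2 - 16/775 = 1534/775 ≈ 1.9794)
((Q(-8) + 23)/(O - 11) + L)**2 = ((-24 + 23)/(1534/775 - 11) + 14)**2 = (-1/(-6991/775) + 14)**2 = (-1*(-775/6991) + 14)**2 = (775/6991 + 14)**2 = (98649/6991)**2 = 9731625201/48874081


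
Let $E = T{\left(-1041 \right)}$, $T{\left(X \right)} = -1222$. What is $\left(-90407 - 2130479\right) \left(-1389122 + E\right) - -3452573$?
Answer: $3087798977357$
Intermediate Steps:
$E = -1222$
$\left(-90407 - 2130479\right) \left(-1389122 + E\right) - -3452573 = \left(-90407 - 2130479\right) \left(-1389122 - 1222\right) - -3452573 = \left(-2220886\right) \left(-1390344\right) + 3452573 = 3087795524784 + 3452573 = 3087798977357$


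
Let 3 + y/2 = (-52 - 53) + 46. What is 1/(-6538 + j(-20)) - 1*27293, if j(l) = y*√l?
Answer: (-6768664*√5 + 178441635*I)/(2*(-3269*I + 124*√5)) ≈ -27293.0 + 1.2398e-5*I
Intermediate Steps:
y = -124 (y = -6 + 2*((-52 - 53) + 46) = -6 + 2*(-105 + 46) = -6 + 2*(-59) = -6 - 118 = -124)
j(l) = -124*√l
1/(-6538 + j(-20)) - 1*27293 = 1/(-6538 - 248*I*√5) - 1*27293 = 1/(-6538 - 248*I*√5) - 27293 = -27293 + 1/(-6538 - 248*I*√5)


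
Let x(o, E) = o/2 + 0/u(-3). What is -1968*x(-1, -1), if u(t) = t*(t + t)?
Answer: 984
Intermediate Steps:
u(t) = 2*t² (u(t) = t*(2*t) = 2*t²)
x(o, E) = o/2 (x(o, E) = o/2 + 0/((2*(-3)²)) = o*(½) + 0/((2*9)) = o/2 + 0/18 = o/2 + 0*(1/18) = o/2 + 0 = o/2)
-1968*x(-1, -1) = -984*(-1) = -1968*(-½) = 984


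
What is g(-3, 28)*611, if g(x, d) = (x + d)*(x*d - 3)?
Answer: -1328925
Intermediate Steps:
g(x, d) = (-3 + d*x)*(d + x) (g(x, d) = (d + x)*(d*x - 3) = (d + x)*(-3 + d*x) = (-3 + d*x)*(d + x))
g(-3, 28)*611 = (-3*28 - 3*(-3) + 28*(-3)**2 - 3*28**2)*611 = (-84 + 9 + 28*9 - 3*784)*611 = (-84 + 9 + 252 - 2352)*611 = -2175*611 = -1328925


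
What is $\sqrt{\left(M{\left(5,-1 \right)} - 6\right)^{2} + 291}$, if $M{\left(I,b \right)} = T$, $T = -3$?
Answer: $2 \sqrt{93} \approx 19.287$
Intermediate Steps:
$M{\left(I,b \right)} = -3$
$\sqrt{\left(M{\left(5,-1 \right)} - 6\right)^{2} + 291} = \sqrt{\left(-3 - 6\right)^{2} + 291} = \sqrt{\left(-9\right)^{2} + 291} = \sqrt{81 + 291} = \sqrt{372} = 2 \sqrt{93}$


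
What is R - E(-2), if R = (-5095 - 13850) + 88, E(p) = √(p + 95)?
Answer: -18857 - √93 ≈ -18867.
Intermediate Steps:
E(p) = √(95 + p)
R = -18857 (R = -18945 + 88 = -18857)
R - E(-2) = -18857 - √(95 - 2) = -18857 - √93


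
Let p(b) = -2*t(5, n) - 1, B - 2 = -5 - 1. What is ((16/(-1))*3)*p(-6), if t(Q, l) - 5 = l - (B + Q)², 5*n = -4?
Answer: 1776/5 ≈ 355.20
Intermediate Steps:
B = -4 (B = 2 + (-5 - 1) = 2 - 6 = -4)
n = -⅘ (n = (⅕)*(-4) = -⅘ ≈ -0.80000)
t(Q, l) = 5 + l - (-4 + Q)² (t(Q, l) = 5 + (l - (-4 + Q)²) = 5 + l - (-4 + Q)²)
p(b) = -37/5 (p(b) = -2*(5 - ⅘ - (-4 + 5)²) - 1 = -2*(5 - ⅘ - 1*1²) - 1 = -2*(5 - ⅘ - 1*1) - 1 = -2*(5 - ⅘ - 1) - 1 = -2*16/5 - 1 = -32/5 - 1 = -37/5)
((16/(-1))*3)*p(-6) = ((16/(-1))*3)*(-37/5) = ((16*(-1))*3)*(-37/5) = -16*3*(-37/5) = -48*(-37/5) = 1776/5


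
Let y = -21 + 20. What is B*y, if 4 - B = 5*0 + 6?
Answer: 2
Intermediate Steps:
B = -2 (B = 4 - (5*0 + 6) = 4 - (0 + 6) = 4 - 1*6 = 4 - 6 = -2)
y = -1
B*y = -2*(-1) = 2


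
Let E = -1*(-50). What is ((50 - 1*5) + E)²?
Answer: 9025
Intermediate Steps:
E = 50
((50 - 1*5) + E)² = ((50 - 1*5) + 50)² = ((50 - 5) + 50)² = (45 + 50)² = 95² = 9025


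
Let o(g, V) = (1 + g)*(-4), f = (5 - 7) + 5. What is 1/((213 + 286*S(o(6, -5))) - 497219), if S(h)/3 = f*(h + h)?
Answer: -1/641150 ≈ -1.5597e-6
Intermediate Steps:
f = 3 (f = -2 + 5 = 3)
o(g, V) = -4 - 4*g
S(h) = 18*h (S(h) = 3*(3*(h + h)) = 3*(3*(2*h)) = 3*(6*h) = 18*h)
1/((213 + 286*S(o(6, -5))) - 497219) = 1/((213 + 286*(18*(-4 - 4*6))) - 497219) = 1/((213 + 286*(18*(-4 - 24))) - 497219) = 1/((213 + 286*(18*(-28))) - 497219) = 1/((213 + 286*(-504)) - 497219) = 1/((213 - 144144) - 497219) = 1/(-143931 - 497219) = 1/(-641150) = -1/641150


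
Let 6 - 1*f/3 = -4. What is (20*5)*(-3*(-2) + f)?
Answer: 3600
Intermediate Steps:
f = 30 (f = 18 - 3*(-4) = 18 + 12 = 30)
(20*5)*(-3*(-2) + f) = (20*5)*(-3*(-2) + 30) = 100*(6 + 30) = 100*36 = 3600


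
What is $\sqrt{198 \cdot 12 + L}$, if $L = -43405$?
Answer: $i \sqrt{41029} \approx 202.56 i$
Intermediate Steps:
$\sqrt{198 \cdot 12 + L} = \sqrt{198 \cdot 12 - 43405} = \sqrt{2376 - 43405} = \sqrt{-41029} = i \sqrt{41029}$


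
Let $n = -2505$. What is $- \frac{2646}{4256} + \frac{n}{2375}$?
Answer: $- \frac{12741}{7600} \approx -1.6764$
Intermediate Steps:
$- \frac{2646}{4256} + \frac{n}{2375} = - \frac{2646}{4256} - \frac{2505}{2375} = \left(-2646\right) \frac{1}{4256} - \frac{501}{475} = - \frac{189}{304} - \frac{501}{475} = - \frac{12741}{7600}$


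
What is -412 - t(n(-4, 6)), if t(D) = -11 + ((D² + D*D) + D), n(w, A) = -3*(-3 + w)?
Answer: -1304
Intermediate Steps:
n(w, A) = 9 - 3*w
t(D) = -11 + D + 2*D² (t(D) = -11 + ((D² + D²) + D) = -11 + (2*D² + D) = -11 + (D + 2*D²) = -11 + D + 2*D²)
-412 - t(n(-4, 6)) = -412 - (-11 + (9 - 3*(-4)) + 2*(9 - 3*(-4))²) = -412 - (-11 + (9 + 12) + 2*(9 + 12)²) = -412 - (-11 + 21 + 2*21²) = -412 - (-11 + 21 + 2*441) = -412 - (-11 + 21 + 882) = -412 - 1*892 = -412 - 892 = -1304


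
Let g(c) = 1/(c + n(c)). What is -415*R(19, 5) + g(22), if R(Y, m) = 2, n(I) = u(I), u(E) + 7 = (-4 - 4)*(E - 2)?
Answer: -120351/145 ≈ -830.01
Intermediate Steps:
u(E) = 9 - 8*E (u(E) = -7 + (-4 - 4)*(E - 2) = -7 - 8*(-2 + E) = -7 + (16 - 8*E) = 9 - 8*E)
n(I) = 9 - 8*I
g(c) = 1/(9 - 7*c) (g(c) = 1/(c + (9 - 8*c)) = 1/(9 - 7*c))
-415*R(19, 5) + g(22) = -415*2 - 1/(-9 + 7*22) = -830 - 1/(-9 + 154) = -830 - 1/145 = -120351/145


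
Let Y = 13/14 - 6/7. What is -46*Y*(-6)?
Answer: 138/7 ≈ 19.714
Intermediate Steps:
Y = 1/14 (Y = 13*(1/14) - 6*⅐ = 13/14 - 6/7 = 1/14 ≈ 0.071429)
-46*Y*(-6) = -46*1/14*(-6) = -23/7*(-6) = 138/7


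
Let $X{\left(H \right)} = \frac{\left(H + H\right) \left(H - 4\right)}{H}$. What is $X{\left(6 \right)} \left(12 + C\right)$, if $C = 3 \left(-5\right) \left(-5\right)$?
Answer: $348$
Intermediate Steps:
$C = 75$ ($C = \left(-15\right) \left(-5\right) = 75$)
$X{\left(H \right)} = -8 + 2 H$ ($X{\left(H \right)} = \frac{2 H \left(-4 + H\right)}{H} = -8 + 2 H$)
$X{\left(6 \right)} \left(12 + C\right) = \left(-8 + 2 \cdot 6\right) \left(12 + 75\right) = \left(-8 + 12\right) 87 = 4 \cdot 87 = 348$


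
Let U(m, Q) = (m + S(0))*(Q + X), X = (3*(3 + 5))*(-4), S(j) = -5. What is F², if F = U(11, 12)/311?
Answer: 254016/96721 ≈ 2.6263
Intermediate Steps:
X = -96 (X = (3*8)*(-4) = 24*(-4) = -96)
U(m, Q) = (-96 + Q)*(-5 + m) (U(m, Q) = (m - 5)*(Q - 96) = (-5 + m)*(-96 + Q) = (-96 + Q)*(-5 + m))
F = -504/311 (F = (480 - 96*11 - 5*12 + 12*11)/311 = (480 - 1056 - 60 + 132)*(1/311) = -504*1/311 = -504/311 ≈ -1.6206)
F² = (-504/311)² = 254016/96721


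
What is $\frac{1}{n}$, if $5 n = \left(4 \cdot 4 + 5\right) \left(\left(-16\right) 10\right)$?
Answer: $- \frac{1}{672} \approx -0.0014881$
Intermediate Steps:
$n = -672$ ($n = \frac{\left(4 \cdot 4 + 5\right) \left(\left(-16\right) 10\right)}{5} = \frac{\left(16 + 5\right) \left(-160\right)}{5} = \frac{21 \left(-160\right)}{5} = \frac{1}{5} \left(-3360\right) = -672$)
$\frac{1}{n} = \frac{1}{-672} = - \frac{1}{672}$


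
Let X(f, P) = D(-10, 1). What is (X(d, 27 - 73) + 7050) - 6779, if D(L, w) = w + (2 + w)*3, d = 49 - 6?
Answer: 281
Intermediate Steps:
d = 43
D(L, w) = 6 + 4*w (D(L, w) = w + (6 + 3*w) = 6 + 4*w)
X(f, P) = 10 (X(f, P) = 6 + 4*1 = 6 + 4 = 10)
(X(d, 27 - 73) + 7050) - 6779 = (10 + 7050) - 6779 = 7060 - 6779 = 281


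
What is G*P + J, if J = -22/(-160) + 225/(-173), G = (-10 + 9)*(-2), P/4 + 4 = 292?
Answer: 31871263/13840 ≈ 2302.8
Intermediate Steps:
P = 1152 (P = -16 + 4*292 = -16 + 1168 = 1152)
G = 2 (G = -1*(-2) = 2)
J = -16097/13840 (J = -22*(-1/160) + 225*(-1/173) = 11/80 - 225/173 = -16097/13840 ≈ -1.1631)
G*P + J = 2*1152 - 16097/13840 = 2304 - 16097/13840 = 31871263/13840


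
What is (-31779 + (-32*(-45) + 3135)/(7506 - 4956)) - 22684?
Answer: -1851681/34 ≈ -54461.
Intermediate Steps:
(-31779 + (-32*(-45) + 3135)/(7506 - 4956)) - 22684 = (-31779 + (1440 + 3135)/2550) - 22684 = (-31779 + 4575*(1/2550)) - 22684 = (-31779 + 61/34) - 22684 = -1080425/34 - 22684 = -1851681/34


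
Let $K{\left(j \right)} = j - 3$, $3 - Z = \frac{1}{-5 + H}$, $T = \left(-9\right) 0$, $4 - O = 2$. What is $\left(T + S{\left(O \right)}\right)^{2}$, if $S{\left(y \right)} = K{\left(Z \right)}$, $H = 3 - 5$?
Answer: $\frac{1}{49} \approx 0.020408$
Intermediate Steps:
$H = -2$ ($H = 3 - 5 = -2$)
$O = 2$ ($O = 4 - 2 = 2$)
$T = 0$
$Z = \frac{22}{7}$ ($Z = 3 - \frac{1}{-5 - 2} = 3 - \frac{1}{-7} = 3 - - \frac{1}{7} = 3 + \frac{1}{7} = \frac{22}{7} \approx 3.1429$)
$K{\left(j \right)} = -3 + j$
$S{\left(y \right)} = \frac{1}{7}$ ($S{\left(y \right)} = -3 + \frac{22}{7} = \frac{1}{7}$)
$\left(T + S{\left(O \right)}\right)^{2} = \left(0 + \frac{1}{7}\right)^{2} = \left(\frac{1}{7}\right)^{2} = \frac{1}{49}$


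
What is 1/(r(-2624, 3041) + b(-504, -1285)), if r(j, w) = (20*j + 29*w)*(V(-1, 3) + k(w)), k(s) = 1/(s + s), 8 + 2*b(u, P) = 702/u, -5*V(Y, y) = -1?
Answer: 851480/6082100209 ≈ 0.00014000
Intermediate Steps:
V(Y, y) = ⅕ (V(Y, y) = -⅕*(-1) = ⅕)
b(u, P) = -4 + 351/u (b(u, P) = -4 + (702/u)/2 = -4 + 351/u)
k(s) = 1/(2*s)
r(j, w) = (⅕ + 1/(2*w))*(20*j + 29*w) (r(j, w) = (20*j + 29*w)*(⅕ + 1/(2*w)) = (⅕ + 1/(2*w))*(20*j + 29*w))
1/(r(-2624, 3041) + b(-504, -1285)) = 1/((⅒)*(100*(-2624) + 3041*(145 + 40*(-2624) + 58*3041))/3041 + (-4 + 351/(-504))) = 1/((⅒)*(1/3041)*(-262400 + 3041*(145 - 104960 + 176378)) + (-4 + 351*(-1/504))) = 1/((⅒)*(1/3041)*(-262400 + 3041*71563) + (-4 - 39/56)) = 1/((⅒)*(1/3041)*(-262400 + 217623083) - 263/56) = 1/((⅒)*(1/3041)*217360683 - 263/56) = 1/(217360683/30410 - 263/56) = 1/(6082100209/851480) = 851480/6082100209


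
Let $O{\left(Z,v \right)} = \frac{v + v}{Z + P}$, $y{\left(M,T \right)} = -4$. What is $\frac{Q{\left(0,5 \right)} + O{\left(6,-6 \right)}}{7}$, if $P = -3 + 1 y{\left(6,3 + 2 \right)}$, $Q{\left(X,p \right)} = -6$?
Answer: $\frac{6}{7} \approx 0.85714$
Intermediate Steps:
$P = -7$ ($P = -3 + 1 \left(-4\right) = -3 - 4 = -7$)
$O{\left(Z,v \right)} = \frac{2 v}{-7 + Z}$ ($O{\left(Z,v \right)} = \frac{v + v}{Z - 7} = \frac{2 v}{-7 + Z}$)
$\frac{Q{\left(0,5 \right)} + O{\left(6,-6 \right)}}{7} = \frac{-6 + 2 \left(-6\right) \frac{1}{-7 + 6}}{7} = \left(-6 + 2 \left(-6\right) \frac{1}{-1}\right) \frac{1}{7} = \left(-6 + 2 \left(-6\right) \left(-1\right)\right) \frac{1}{7} = \left(-6 + 12\right) \frac{1}{7} = 6 \cdot \frac{1}{7} = \frac{6}{7}$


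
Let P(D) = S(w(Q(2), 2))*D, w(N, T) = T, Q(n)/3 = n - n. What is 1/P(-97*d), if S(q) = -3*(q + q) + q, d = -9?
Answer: -1/8730 ≈ -0.00011455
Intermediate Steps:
Q(n) = 0 (Q(n) = 3*(n - n) = 3*0 = 0)
S(q) = -5*q (S(q) = -6*q + q = -5*q)
P(D) = -10*D (P(D) = (-5*2)*D = -10*D)
1/P(-97*d) = 1/(-(-970)*(-9)) = 1/(-10*873) = 1/(-8730) = -1/8730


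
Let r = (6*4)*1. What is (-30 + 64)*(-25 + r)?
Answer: -34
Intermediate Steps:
r = 24 (r = 24*1 = 24)
(-30 + 64)*(-25 + r) = (-30 + 64)*(-25 + 24) = 34*(-1) = -34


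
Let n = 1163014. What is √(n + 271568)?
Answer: 3*√159398 ≈ 1197.7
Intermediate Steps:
√(n + 271568) = √(1163014 + 271568) = √1434582 = 3*√159398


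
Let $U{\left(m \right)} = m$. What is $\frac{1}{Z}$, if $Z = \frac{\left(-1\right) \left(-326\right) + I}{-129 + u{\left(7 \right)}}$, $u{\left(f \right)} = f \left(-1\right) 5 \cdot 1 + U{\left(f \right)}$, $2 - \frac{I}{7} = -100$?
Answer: $- \frac{157}{1040} \approx -0.15096$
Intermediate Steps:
$I = 714$ ($I = 14 - -700 = 14 + 700 = 714$)
$u{\left(f \right)} = - 4 f$ ($u{\left(f \right)} = f \left(-1\right) 5 \cdot 1 + f = f \left(\left(-5\right) 1\right) + f = f \left(-5\right) + f = - 5 f + f = - 4 f$)
$Z = - \frac{1040}{157}$ ($Z = \frac{\left(-1\right) \left(-326\right) + 714}{-129 - 28} = \frac{326 + 714}{-129 - 28} = \frac{1040}{-157} = 1040 \left(- \frac{1}{157}\right) = - \frac{1040}{157} \approx -6.6242$)
$\frac{1}{Z} = \frac{1}{- \frac{1040}{157}} = - \frac{157}{1040}$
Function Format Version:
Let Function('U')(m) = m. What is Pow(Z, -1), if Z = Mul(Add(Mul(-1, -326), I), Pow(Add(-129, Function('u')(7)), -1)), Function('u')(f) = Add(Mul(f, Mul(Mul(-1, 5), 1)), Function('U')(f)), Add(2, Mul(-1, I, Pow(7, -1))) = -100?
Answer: Rational(-157, 1040) ≈ -0.15096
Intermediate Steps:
I = 714 (I = Add(14, Mul(-7, -100)) = Add(14, 700) = 714)
Function('u')(f) = Mul(-4, f) (Function('u')(f) = Add(Mul(f, Mul(Mul(-1, 5), 1)), f) = Add(Mul(f, Mul(-5, 1)), f) = Add(Mul(f, -5), f) = Add(Mul(-5, f), f) = Mul(-4, f))
Z = Rational(-1040, 157) (Z = Mul(Add(Mul(-1, -326), 714), Pow(Add(-129, Mul(-4, 7)), -1)) = Mul(Add(326, 714), Pow(Add(-129, -28), -1)) = Mul(1040, Pow(-157, -1)) = Mul(1040, Rational(-1, 157)) = Rational(-1040, 157) ≈ -6.6242)
Pow(Z, -1) = Pow(Rational(-1040, 157), -1) = Rational(-157, 1040)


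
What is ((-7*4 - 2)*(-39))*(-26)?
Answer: -30420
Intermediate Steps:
((-7*4 - 2)*(-39))*(-26) = ((-28 - 2)*(-39))*(-26) = -30*(-39)*(-26) = 1170*(-26) = -30420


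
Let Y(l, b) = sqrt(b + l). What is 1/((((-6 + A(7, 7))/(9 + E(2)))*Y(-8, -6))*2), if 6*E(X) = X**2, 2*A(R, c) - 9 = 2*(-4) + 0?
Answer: 29*I*sqrt(14)/462 ≈ 0.23487*I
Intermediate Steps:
A(R, c) = 1/2 (A(R, c) = 9/2 + (2*(-4) + 0)/2 = 9/2 + (-8 + 0)/2 = 9/2 + (1/2)*(-8) = 9/2 - 4 = 1/2)
E(X) = X**2/6
1/((((-6 + A(7, 7))/(9 + E(2)))*Y(-8, -6))*2) = 1/((((-6 + 1/2)/(9 + (1/6)*2**2))*sqrt(-6 - 8))*2) = 1/(((-11/(2*(9 + (1/6)*4)))*sqrt(-14))*2) = 1/(((-11/(2*(9 + 2/3)))*(I*sqrt(14)))*2) = 1/(((-11/(2*29/3))*(I*sqrt(14)))*2) = 1/(((-11/2*3/29)*(I*sqrt(14)))*2) = 1/(-33*I*sqrt(14)/58*2) = 1/(-33*I*sqrt(14)/29) = 29*I*sqrt(14)/462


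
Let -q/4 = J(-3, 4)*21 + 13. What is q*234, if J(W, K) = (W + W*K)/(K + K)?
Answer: 24687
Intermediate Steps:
J(W, K) = (W + K*W)/(2*K) (J(W, K) = (W + K*W)/((2*K)) = (W + K*W)*(1/(2*K)) = (W + K*W)/(2*K))
q = 211/2 (q = -4*(((½)*(-3)*(1 + 4)/4)*21 + 13) = -4*(((½)*(-3)*(¼)*5)*21 + 13) = -4*(-15/8*21 + 13) = -4*(-315/8 + 13) = -4*(-211/8) = 211/2 ≈ 105.50)
q*234 = (211/2)*234 = 24687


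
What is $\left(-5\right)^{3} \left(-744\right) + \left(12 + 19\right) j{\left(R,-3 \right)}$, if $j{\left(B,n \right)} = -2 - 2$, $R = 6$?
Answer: $92876$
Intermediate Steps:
$j{\left(B,n \right)} = -4$
$\left(-5\right)^{3} \left(-744\right) + \left(12 + 19\right) j{\left(R,-3 \right)} = \left(-5\right)^{3} \left(-744\right) + \left(12 + 19\right) \left(-4\right) = \left(-125\right) \left(-744\right) + 31 \left(-4\right) = 93000 - 124 = 92876$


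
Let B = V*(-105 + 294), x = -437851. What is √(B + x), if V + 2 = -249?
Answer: I*√485290 ≈ 696.63*I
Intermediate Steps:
V = -251 (V = -2 - 249 = -251)
B = -47439 (B = -251*(-105 + 294) = -251*189 = -47439)
√(B + x) = √(-47439 - 437851) = √(-485290) = I*√485290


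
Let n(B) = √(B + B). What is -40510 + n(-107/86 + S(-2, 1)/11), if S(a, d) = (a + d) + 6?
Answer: -40510 + 3*I*√39259/473 ≈ -40510.0 + 1.2567*I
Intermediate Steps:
S(a, d) = 6 + a + d
n(B) = √2*√B (n(B) = √(2*B) = √2*√B)
-40510 + n(-107/86 + S(-2, 1)/11) = -40510 + √2*√(-107/86 + (6 - 2 + 1)/11) = -40510 + √2*√(-107*1/86 + 5*(1/11)) = -40510 + √2*√(-107/86 + 5/11) = -40510 + √2*√(-747/946) = -40510 + √2*(3*I*√78518/946) = -40510 + 3*I*√39259/473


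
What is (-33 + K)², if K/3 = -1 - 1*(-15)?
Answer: 81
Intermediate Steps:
K = 42 (K = 3*(-1 - 1*(-15)) = 3*(-1 + 15) = 3*14 = 42)
(-33 + K)² = (-33 + 42)² = 9² = 81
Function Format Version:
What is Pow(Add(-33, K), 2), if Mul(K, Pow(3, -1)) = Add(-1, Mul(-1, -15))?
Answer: 81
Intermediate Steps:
K = 42 (K = Mul(3, Add(-1, Mul(-1, -15))) = Mul(3, Add(-1, 15)) = Mul(3, 14) = 42)
Pow(Add(-33, K), 2) = Pow(Add(-33, 42), 2) = Pow(9, 2) = 81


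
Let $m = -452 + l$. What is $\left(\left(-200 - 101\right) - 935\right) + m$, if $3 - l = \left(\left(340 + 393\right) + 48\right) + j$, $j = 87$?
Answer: $-2553$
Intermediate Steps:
$l = -865$ ($l = 3 - \left(\left(\left(340 + 393\right) + 48\right) + 87\right) = 3 - \left(\left(733 + 48\right) + 87\right) = 3 - \left(781 + 87\right) = 3 - 868 = -865$)
$m = -1317$ ($m = -452 - 865 = -1317$)
$\left(\left(-200 - 101\right) - 935\right) + m = \left(\left(-200 - 101\right) - 935\right) - 1317 = \left(-301 - 935\right) - 1317 = -1236 - 1317 = -2553$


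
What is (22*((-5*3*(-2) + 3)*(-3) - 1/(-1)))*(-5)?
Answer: 10780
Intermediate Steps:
(22*((-5*3*(-2) + 3)*(-3) - 1/(-1)))*(-5) = (22*((-15*(-2) + 3)*(-3) - 1*(-1)))*(-5) = (22*((30 + 3)*(-3) + 1))*(-5) = (22*(33*(-3) + 1))*(-5) = (22*(-99 + 1))*(-5) = (22*(-98))*(-5) = -2156*(-5) = 10780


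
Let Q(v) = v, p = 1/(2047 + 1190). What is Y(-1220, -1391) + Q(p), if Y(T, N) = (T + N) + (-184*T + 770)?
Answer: 720682444/3237 ≈ 2.2264e+5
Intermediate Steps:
Y(T, N) = 770 + N - 183*T (Y(T, N) = (N + T) + (770 - 184*T) = 770 + N - 183*T)
p = 1/3237 ≈ 0.00030893
Y(-1220, -1391) + Q(p) = (770 - 1391 - 183*(-1220)) + 1/3237 = (770 - 1391 + 223260) + 1/3237 = 222639 + 1/3237 = 720682444/3237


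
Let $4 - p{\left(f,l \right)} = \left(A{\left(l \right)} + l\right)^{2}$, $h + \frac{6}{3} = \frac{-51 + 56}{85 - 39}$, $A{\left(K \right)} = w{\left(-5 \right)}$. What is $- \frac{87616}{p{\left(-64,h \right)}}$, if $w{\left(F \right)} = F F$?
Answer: $\frac{185395456}{1121505} \approx 165.31$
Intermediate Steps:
$w{\left(F \right)} = F^{2}$
$A{\left(K \right)} = 25$ ($A{\left(K \right)} = \left(-5\right)^{2} = 25$)
$h = - \frac{87}{46}$ ($h = -2 + \frac{-51 + 56}{85 - 39} = -2 + \frac{5}{46} = - \frac{87}{46} \approx -1.8913$)
$p{\left(f,l \right)} = 4 - \left(25 + l\right)^{2}$
$- \frac{87616}{p{\left(-64,h \right)}} = - \frac{87616}{4 - \left(25 - \frac{87}{46}\right)^{2}} = - \frac{87616}{4 - \left(\frac{1063}{46}\right)^{2}} = - \frac{87616}{4 - \frac{1129969}{2116}} = - \frac{87616}{- \frac{1121505}{2116}} = \left(-87616\right) \left(- \frac{2116}{1121505}\right) = \frac{185395456}{1121505}$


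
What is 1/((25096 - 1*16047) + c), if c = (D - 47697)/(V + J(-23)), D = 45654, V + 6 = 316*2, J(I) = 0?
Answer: 626/5662631 ≈ 0.00011055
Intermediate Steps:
V = 626 (V = -6 + 316*2 = -6 + 632 = 626)
c = -2043/626 (c = (45654 - 47697)/(626 + 0) = -2043/626 ≈ -3.2636)
1/((25096 - 1*16047) + c) = 1/((25096 - 1*16047) - 2043/626) = 1/((25096 - 16047) - 2043/626) = 1/(9049 - 2043/626) = 1/(5662631/626) = 626/5662631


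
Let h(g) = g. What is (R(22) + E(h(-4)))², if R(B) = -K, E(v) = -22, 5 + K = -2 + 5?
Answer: 400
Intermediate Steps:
K = -2 (K = -5 + (-2 + 5) = -5 + 3 = -2)
R(B) = 2 (R(B) = -1*(-2) = 2)
(R(22) + E(h(-4)))² = (2 - 22)² = (-20)² = 400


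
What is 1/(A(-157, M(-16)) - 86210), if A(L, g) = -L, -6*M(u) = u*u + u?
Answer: -1/86053 ≈ -1.1621e-5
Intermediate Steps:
M(u) = -u/6 - u²/6 (M(u) = -(u*u + u)/6 = -(u² + u)/6 = -(u + u²)/6 = -u/6 - u²/6)
1/(A(-157, M(-16)) - 86210) = 1/(-1*(-157) - 86210) = 1/(157 - 86210) = 1/(-86053) = -1/86053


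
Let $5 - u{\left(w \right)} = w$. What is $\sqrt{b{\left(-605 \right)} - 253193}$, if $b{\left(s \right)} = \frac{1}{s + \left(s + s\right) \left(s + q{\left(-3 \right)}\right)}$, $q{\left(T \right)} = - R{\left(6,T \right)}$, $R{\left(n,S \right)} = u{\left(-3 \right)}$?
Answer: $\frac{234 i \sqrt{17134895}}{1925} \approx 503.18 i$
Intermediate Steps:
$u{\left(w \right)} = 5 - w$
$R{\left(n,S \right)} = 8$ ($R{\left(n,S \right)} = 5 - -3 = 5 + 3 = 8$)
$q{\left(T \right)} = -8$ ($q{\left(T \right)} = \left(-1\right) 8 = -8$)
$b{\left(s \right)} = \frac{1}{s + 2 s \left(-8 + s\right)}$ ($b{\left(s \right)} = \frac{1}{s + \left(s + s\right) \left(s - 8\right)} = \frac{1}{s + 2 s \left(-8 + s\right)}$)
$\sqrt{b{\left(-605 \right)} - 253193} = \sqrt{\frac{1}{\left(-605\right) \left(-15 + 2 \left(-605\right)\right)} - 253193} = \sqrt{- \frac{1}{605 \left(-15 - 1210\right)} - 253193} = \sqrt{- \frac{1}{605 \left(-1225\right)} - 253193} = \sqrt{\left(- \frac{1}{605}\right) \left(- \frac{1}{1225}\right) - 253193} = \sqrt{\frac{1}{741125} - 253193} = \sqrt{- \frac{187647662124}{741125}} = \frac{234 i \sqrt{17134895}}{1925}$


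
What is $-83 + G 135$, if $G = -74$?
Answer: $-10073$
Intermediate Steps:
$-83 + G 135 = -83 - 9990 = -10073$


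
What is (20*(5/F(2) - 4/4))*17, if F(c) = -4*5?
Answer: -425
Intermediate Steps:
F(c) = -20
(20*(5/F(2) - 4/4))*17 = (20*(5/(-20) - 4/4))*17 = (20*(5*(-1/20) - 4*¼))*17 = (20*(-¼ - 1))*17 = (20*(-5/4))*17 = -25*17 = -425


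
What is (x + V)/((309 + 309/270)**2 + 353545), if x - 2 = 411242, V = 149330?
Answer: 4540649400/3642850069 ≈ 1.2465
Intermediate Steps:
x = 411244 (x = 2 + 411242 = 411244)
(x + V)/((309 + 309/270)**2 + 353545) = (411244 + 149330)/((309 + 309/270)**2 + 353545) = 560574/((309 + 309*(1/270))**2 + 353545) = 560574/((309 + 103/90)**2 + 353545) = 560574/((27913/90)**2 + 353545) = 560574/(779135569/8100 + 353545) = 560574/(3642850069/8100) = 560574*(8100/3642850069) = 4540649400/3642850069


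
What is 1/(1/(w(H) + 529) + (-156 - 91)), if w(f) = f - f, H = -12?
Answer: -529/130662 ≈ -0.0040486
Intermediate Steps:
w(f) = 0
1/(1/(w(H) + 529) + (-156 - 91)) = 1/(1/(0 + 529) + (-156 - 91)) = 1/(1/529 - 247) = 1/(-130662/529) = -529/130662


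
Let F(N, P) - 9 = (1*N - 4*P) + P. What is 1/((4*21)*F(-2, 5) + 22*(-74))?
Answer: -1/2300 ≈ -0.00043478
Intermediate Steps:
F(N, P) = 9 + N - 3*P (F(N, P) = 9 + ((1*N - 4*P) + P) = 9 + ((N - 4*P) + P) = 9 + (N - 3*P) = 9 + N - 3*P)
1/((4*21)*F(-2, 5) + 22*(-74)) = 1/((4*21)*(9 - 2 - 3*5) + 22*(-74)) = 1/(84*(9 - 2 - 15) - 1628) = 1/(84*(-8) - 1628) = 1/(-672 - 1628) = 1/(-2300) = -1/2300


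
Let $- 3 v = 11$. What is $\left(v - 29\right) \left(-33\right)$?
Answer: $1078$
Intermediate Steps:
$v = - \frac{11}{3}$ ($v = \left(- \frac{1}{3}\right) 11 = - \frac{11}{3} \approx -3.6667$)
$\left(v - 29\right) \left(-33\right) = \left(- \frac{11}{3} - 29\right) \left(-33\right) = \left(- \frac{98}{3}\right) \left(-33\right) = 1078$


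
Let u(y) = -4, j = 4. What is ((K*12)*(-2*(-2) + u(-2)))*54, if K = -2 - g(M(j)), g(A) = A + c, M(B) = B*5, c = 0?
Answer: 0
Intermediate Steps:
M(B) = 5*B
g(A) = A (g(A) = A + 0 = A)
K = -22 (K = -2 - 5*4 = -2 - 1*20 = -2 - 20 = -22)
((K*12)*(-2*(-2) + u(-2)))*54 = ((-22*12)*(-2*(-2) - 4))*54 = -264*(4 - 4)*54 = -264*0*54 = 0*54 = 0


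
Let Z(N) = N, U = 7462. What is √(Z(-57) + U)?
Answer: √7405 ≈ 86.052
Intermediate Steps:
√(Z(-57) + U) = √(-57 + 7462) = √7405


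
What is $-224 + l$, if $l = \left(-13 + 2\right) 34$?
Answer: $-598$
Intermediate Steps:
$l = -374$ ($l = \left(-11\right) 34 = -374$)
$-224 + l = -224 - 374 = -598$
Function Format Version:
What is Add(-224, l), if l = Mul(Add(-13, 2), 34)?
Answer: -598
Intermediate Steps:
l = -374 (l = Mul(-11, 34) = -374)
Add(-224, l) = Add(-224, -374) = -598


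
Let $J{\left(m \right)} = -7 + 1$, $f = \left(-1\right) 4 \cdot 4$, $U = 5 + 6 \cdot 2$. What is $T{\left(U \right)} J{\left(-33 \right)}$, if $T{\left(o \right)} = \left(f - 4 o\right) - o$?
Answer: $606$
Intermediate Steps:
$U = 17$ ($U = 5 + 12 = 17$)
$f = -16$ ($f = \left(-4\right) 4 = -16$)
$J{\left(m \right)} = -6$
$T{\left(o \right)} = -16 - 5 o$ ($T{\left(o \right)} = \left(-16 - 4 o\right) - o = -16 - 5 o$)
$T{\left(U \right)} J{\left(-33 \right)} = \left(-16 - 85\right) \left(-6\right) = \left(-101\right) \left(-6\right) = 606$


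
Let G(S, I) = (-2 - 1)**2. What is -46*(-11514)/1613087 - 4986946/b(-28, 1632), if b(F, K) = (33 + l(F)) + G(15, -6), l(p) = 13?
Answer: -8044348631882/88719785 ≈ -90671.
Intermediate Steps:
G(S, I) = 9 (G(S, I) = (-3)**2 = 9)
b(F, K) = 55 (b(F, K) = (33 + 13) + 9 = 46 + 9 = 55)
-46*(-11514)/1613087 - 4986946/b(-28, 1632) = -46*(-11514)/1613087 - 4986946/55 = 529644*(1/1613087) - 4986946*1/55 = 529644/1613087 - 4986946/55 = -8044348631882/88719785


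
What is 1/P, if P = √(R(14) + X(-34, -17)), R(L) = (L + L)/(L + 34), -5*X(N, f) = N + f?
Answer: 2*√9705/647 ≈ 0.30453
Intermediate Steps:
X(N, f) = -N/5 - f/5 (X(N, f) = -(N + f)/5 = -N/5 - f/5)
R(L) = 2*L/(34 + L) (R(L) = (2*L)/(34 + L) = 2*L/(34 + L))
P = √9705/30 (P = √(2*14/(34 + 14) + (-⅕*(-34) - ⅕*(-17))) = √(2*14/48 + (34/5 + 17/5)) = √(2*14*(1/48) + 51/5) = √(7/12 + 51/5) = √(647/60) = √9705/30 ≈ 3.2838)
1/P = 1/(√9705/30) = 2*√9705/647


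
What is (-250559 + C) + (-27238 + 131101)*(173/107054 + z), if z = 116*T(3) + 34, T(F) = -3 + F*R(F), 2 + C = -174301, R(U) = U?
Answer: 8071368001211/107054 ≈ 7.5395e+7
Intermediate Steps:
C = -174303 (C = -2 - 174301 = -174303)
T(F) = -3 + F² (T(F) = -3 + F*F = -3 + F²)
z = 730 (z = 116*(-3 + 3²) + 34 = 116*(-3 + 9) + 34 = 116*6 + 34 = 696 + 34 = 730)
(-250559 + C) + (-27238 + 131101)*(173/107054 + z) = (-250559 - 174303) + (-27238 + 131101)*(173/107054 + 730) = -424862 + 103863*(173*(1/107054) + 730) = -424862 + 103863*(173/107054 + 730) = -424862 + 103863*(78149593/107054) = -424862 + 8116851177759/107054 = 8071368001211/107054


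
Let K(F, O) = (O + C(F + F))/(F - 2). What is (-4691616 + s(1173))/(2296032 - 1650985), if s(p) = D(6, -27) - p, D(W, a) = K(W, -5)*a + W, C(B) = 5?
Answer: -4692783/645047 ≈ -7.2751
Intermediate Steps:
K(F, O) = (5 + O)/(-2 + F) (K(F, O) = (O + 5)/(F - 2) = (5 + O)/(-2 + F))
D(W, a) = W (D(W, a) = ((5 - 5)/(-2 + W))*a + W = (0/(-2 + W))*a + W = 0*a + W = 0 + W = W)
s(p) = 6 - p
(-4691616 + s(1173))/(2296032 - 1650985) = (-4691616 + (6 - 1*1173))/(2296032 - 1650985) = (-4691616 + (6 - 1173))/645047 = (-4691616 - 1167)*(1/645047) = -4692783*1/645047 = -4692783/645047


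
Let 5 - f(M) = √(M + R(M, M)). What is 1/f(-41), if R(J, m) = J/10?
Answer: 50/701 + I*√4510/701 ≈ 0.071327 + 0.095801*I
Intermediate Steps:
R(J, m) = J/10 (R(J, m) = J*(⅒) = J/10)
f(M) = 5 - √110*√M/10 (f(M) = 5 - √(M + M/10) = 5 - √(11*M/10) = 5 - √110*√M/10)
1/f(-41) = 1/(5 - √110*√(-41)/10) = 1/(5 - √110*I*√41/10) = 1/(5 - I*√4510/10)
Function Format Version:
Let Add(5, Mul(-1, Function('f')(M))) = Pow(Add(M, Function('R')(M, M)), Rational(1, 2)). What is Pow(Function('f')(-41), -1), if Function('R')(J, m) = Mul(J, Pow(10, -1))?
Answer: Add(Rational(50, 701), Mul(Rational(1, 701), I, Pow(4510, Rational(1, 2)))) ≈ Add(0.071327, Mul(0.095801, I))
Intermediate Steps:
Function('R')(J, m) = Mul(Rational(1, 10), J) (Function('R')(J, m) = Mul(J, Rational(1, 10)) = Mul(Rational(1, 10), J))
Function('f')(M) = Add(5, Mul(Rational(-1, 10), Pow(110, Rational(1, 2)), Pow(M, Rational(1, 2)))) (Function('f')(M) = Add(5, Mul(-1, Pow(Add(M, Mul(Rational(1, 10), M)), Rational(1, 2)))) = Add(5, Mul(-1, Pow(Mul(Rational(11, 10), M), Rational(1, 2)))) = Add(5, Mul(-1, Mul(Rational(1, 10), Pow(110, Rational(1, 2)), Pow(M, Rational(1, 2))))) = Add(5, Mul(Rational(-1, 10), Pow(110, Rational(1, 2)), Pow(M, Rational(1, 2)))))
Pow(Function('f')(-41), -1) = Pow(Add(5, Mul(Rational(-1, 10), Pow(110, Rational(1, 2)), Pow(-41, Rational(1, 2)))), -1) = Pow(Add(5, Mul(Rational(-1, 10), Pow(110, Rational(1, 2)), Mul(I, Pow(41, Rational(1, 2))))), -1) = Pow(Add(5, Mul(Rational(-1, 10), I, Pow(4510, Rational(1, 2)))), -1)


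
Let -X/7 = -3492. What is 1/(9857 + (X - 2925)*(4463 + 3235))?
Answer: 1/165663119 ≈ 6.0363e-9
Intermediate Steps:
X = 24444 (X = -7*(-3492) = 24444)
1/(9857 + (X - 2925)*(4463 + 3235)) = 1/(9857 + (24444 - 2925)*(4463 + 3235)) = 1/(9857 + 21519*7698) = 1/(9857 + 165653262) = 1/165663119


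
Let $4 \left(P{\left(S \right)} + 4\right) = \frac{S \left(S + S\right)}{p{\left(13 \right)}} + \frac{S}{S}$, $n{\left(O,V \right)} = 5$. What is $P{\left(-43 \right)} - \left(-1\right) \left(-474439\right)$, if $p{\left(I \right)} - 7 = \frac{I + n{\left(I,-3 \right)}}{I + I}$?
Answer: $- \frac{94864513}{200} \approx -4.7432 \cdot 10^{5}$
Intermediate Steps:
$p{\left(I \right)} = 7 + \frac{5 + I}{2 I}$ ($p{\left(I \right)} = 7 + \frac{I + 5}{I + I} = 7 + \frac{5 + I}{2 I}$)
$P{\left(S \right)} = - \frac{15}{4} + \frac{13 S^{2}}{200}$ ($P{\left(S \right)} = -4 + \frac{\frac{S \left(S + S\right)}{\frac{5}{2} \cdot \frac{1}{13} \left(1 + 3 \cdot 13\right)} + \frac{S}{S}}{4} = -4 + \frac{\frac{S 2 S}{\frac{5}{2} \cdot \frac{1}{13} \left(1 + 39\right)} + 1}{4} = -4 + \frac{\frac{2 S^{2}}{\frac{5}{2} \cdot \frac{1}{13} \cdot 40} + 1}{4} = -4 + \frac{\frac{2 S^{2}}{\frac{100}{13}} + 1}{4} = -4 + \frac{2 S^{2} \cdot \frac{13}{100} + 1}{4} = -4 + \frac{\frac{13 S^{2}}{50} + 1}{4} = -4 + \frac{1 + \frac{13 S^{2}}{50}}{4} = -4 + \left(\frac{1}{4} + \frac{13 S^{2}}{200}\right) = - \frac{15}{4} + \frac{13 S^{2}}{200}$)
$P{\left(-43 \right)} - \left(-1\right) \left(-474439\right) = \left(- \frac{15}{4} + \frac{13 \left(-43\right)^{2}}{200}\right) - \left(-1\right) \left(-474439\right) = \left(- \frac{15}{4} + \frac{13}{200} \cdot 1849\right) - 474439 = \left(- \frac{15}{4} + \frac{24037}{200}\right) - 474439 = \frac{23287}{200} - 474439 = - \frac{94864513}{200}$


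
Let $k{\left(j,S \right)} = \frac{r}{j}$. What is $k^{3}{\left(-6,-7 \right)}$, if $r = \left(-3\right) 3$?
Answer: $\frac{27}{8} \approx 3.375$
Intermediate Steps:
$r = -9$
$k{\left(j,S \right)} = - \frac{9}{j}$
$k^{3}{\left(-6,-7 \right)} = \left(- \frac{9}{-6}\right)^{3} = \left(\left(-9\right) \left(- \frac{1}{6}\right)\right)^{3} = \left(\frac{3}{2}\right)^{3} = \frac{27}{8}$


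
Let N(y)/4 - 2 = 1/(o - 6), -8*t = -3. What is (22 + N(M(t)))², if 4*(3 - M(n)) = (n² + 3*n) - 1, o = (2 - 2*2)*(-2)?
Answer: 784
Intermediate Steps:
t = 3/8 (t = -⅛*(-3) = 3/8 ≈ 0.37500)
o = 4 (o = (2 - 4)*(-2) = -2*(-2) = 4)
M(n) = 13/4 - 3*n/4 - n²/4 (M(n) = 3 - ((n² + 3*n) - 1)/4 = 3 - (-1 + n² + 3*n)/4 = 3 + (¼ - 3*n/4 - n²/4) = 13/4 - 3*n/4 - n²/4)
N(y) = 6 (N(y) = 8 + 4/(4 - 6) = 8 + 4/(-2) = 8 + 4*(-½) = 8 - 2 = 6)
(22 + N(M(t)))² = (22 + 6)² = 28² = 784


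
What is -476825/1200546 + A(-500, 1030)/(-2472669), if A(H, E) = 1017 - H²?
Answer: -10865615447/36648800954 ≈ -0.29648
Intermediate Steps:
-476825/1200546 + A(-500, 1030)/(-2472669) = -476825/1200546 + (1017 - 1*(-500)²)/(-2472669) = -476825*1/1200546 + (1017 - 1*250000)*(-1/2472669) = -476825/1200546 + (1017 - 250000)*(-1/2472669) = -476825/1200546 - 248983*(-1/2472669) = -476825/1200546 + 248983/2472669 = -10865615447/36648800954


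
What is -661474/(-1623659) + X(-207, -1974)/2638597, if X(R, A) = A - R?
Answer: 1742494306525/4284181766423 ≈ 0.40673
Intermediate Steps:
-661474/(-1623659) + X(-207, -1974)/2638597 = -661474/(-1623659) + (-1974 - 1*(-207))/2638597 = -661474*(-1/1623659) + (-1974 + 207)*(1/2638597) = 661474/1623659 - 1767*1/2638597 = 661474/1623659 - 1767/2638597 = 1742494306525/4284181766423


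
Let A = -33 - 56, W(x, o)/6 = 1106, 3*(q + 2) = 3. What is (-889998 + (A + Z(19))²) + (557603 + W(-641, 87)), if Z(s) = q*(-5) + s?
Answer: -321534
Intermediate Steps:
q = -1 (q = -2 + (⅓)*3 = -2 + 1 = -1)
W(x, o) = 6636 (W(x, o) = 6*1106 = 6636)
A = -89
Z(s) = 5 + s (Z(s) = -1*(-5) + s = 5 + s)
(-889998 + (A + Z(19))²) + (557603 + W(-641, 87)) = (-889998 + (-89 + (5 + 19))²) + (557603 + 6636) = (-889998 + (-89 + 24)²) + 564239 = (-889998 + (-65)²) + 564239 = (-889998 + 4225) + 564239 = -885773 + 564239 = -321534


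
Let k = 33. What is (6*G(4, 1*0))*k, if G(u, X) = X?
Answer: 0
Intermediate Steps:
(6*G(4, 1*0))*k = (6*(1*0))*33 = (6*0)*33 = 0*33 = 0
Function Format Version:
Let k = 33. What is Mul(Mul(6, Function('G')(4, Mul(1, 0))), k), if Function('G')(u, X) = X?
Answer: 0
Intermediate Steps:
Mul(Mul(6, Function('G')(4, Mul(1, 0))), k) = Mul(Mul(6, Mul(1, 0)), 33) = Mul(Mul(6, 0), 33) = Mul(0, 33) = 0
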